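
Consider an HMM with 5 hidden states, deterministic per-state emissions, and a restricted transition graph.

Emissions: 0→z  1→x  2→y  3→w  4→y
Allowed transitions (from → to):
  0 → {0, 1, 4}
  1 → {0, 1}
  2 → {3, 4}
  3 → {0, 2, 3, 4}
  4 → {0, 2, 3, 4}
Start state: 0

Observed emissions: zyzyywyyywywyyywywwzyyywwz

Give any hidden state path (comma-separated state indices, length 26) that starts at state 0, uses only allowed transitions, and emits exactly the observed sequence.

  [0] z  {0}  => 0  start
  [1] y  {2,4}  => 4  0->4 ok
  [2] z  {0}  => 0  4->0 ok
  [3] y  {2,4}  => 4  0->4 ok
  [4] y  {2,4}  => 4  4->4 ok
  [5] w  {3}  => 3  4->3 ok
  [6] y  {2,4}  => 2  3->2 ok
  [7] y  {2,4}  => 4  2->4 ok
  [8] y  {2,4}  => 4  4->4 ok
  [9] w  {3}  => 3  4->3 ok
  [10] y  {2,4}  => 4  3->4 ok
  [11] w  {3}  => 3  4->3 ok
  [12] y  {2,4}  => 4  3->4 ok
  [13] y  {2,4}  => 4  4->4 ok
  [14] y  {2,4}  => 2  4->2 ok
  [15] w  {3}  => 3  2->3 ok
  [16] y  {2,4}  => 4  3->4 ok
  [17] w  {3}  => 3  4->3 ok
  [18] w  {3}  => 3  3->3 ok
  [19] z  {0}  => 0  3->0 ok
  [20] y  {2,4}  => 4  0->4 ok
  [21] y  {2,4}  => 4  4->4 ok
  [22] y  {2,4}  => 4  4->4 ok
  [23] w  {3}  => 3  4->3 ok
  [24] w  {3}  => 3  3->3 ok
  [25] z  {0}  => 0  3->0 ok

0,4,0,4,4,3,2,4,4,3,4,3,4,4,2,3,4,3,3,0,4,4,4,3,3,0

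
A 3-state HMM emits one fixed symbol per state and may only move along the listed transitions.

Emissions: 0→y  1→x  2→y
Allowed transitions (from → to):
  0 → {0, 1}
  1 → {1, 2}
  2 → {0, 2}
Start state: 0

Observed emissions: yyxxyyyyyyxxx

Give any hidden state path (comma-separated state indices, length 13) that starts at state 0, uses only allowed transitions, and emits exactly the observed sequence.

0,0,1,1,2,2,2,2,2,0,1,1,1

  t0 'y' -> {0,2}, take 0 (start)
  t1 'y' -> {0,2}, take 0 (0->0 ok)
  t2 'x' -> {1}, take 1 (0->1 ok)
  t3 'x' -> {1}, take 1 (1->1 ok)
  t4 'y' -> {0,2}, take 2 (1->2 ok)
  t5 'y' -> {0,2}, take 2 (2->2 ok)
  t6 'y' -> {0,2}, take 2 (2->2 ok)
  t7 'y' -> {0,2}, take 2 (2->2 ok)
  t8 'y' -> {0,2}, take 2 (2->2 ok)
  t9 'y' -> {0,2}, take 0 (2->0 ok)
  t10 'x' -> {1}, take 1 (0->1 ok)
  t11 'x' -> {1}, take 1 (1->1 ok)
  t12 'x' -> {1}, take 1 (1->1 ok)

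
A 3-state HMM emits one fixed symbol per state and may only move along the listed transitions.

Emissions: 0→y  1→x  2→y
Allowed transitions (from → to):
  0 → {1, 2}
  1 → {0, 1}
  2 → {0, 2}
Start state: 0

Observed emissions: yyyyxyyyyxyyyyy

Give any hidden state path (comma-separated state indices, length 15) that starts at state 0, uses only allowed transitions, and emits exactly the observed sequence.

  t0 'y' -> {0,2}, take 0 (start)
  t1 'y' -> {0,2}, take 2 (0->2 ok)
  t2 'y' -> {0,2}, take 2 (2->2 ok)
  t3 'y' -> {0,2}, take 0 (2->0 ok)
  t4 'x' -> {1}, take 1 (0->1 ok)
  t5 'y' -> {0,2}, take 0 (1->0 ok)
  t6 'y' -> {0,2}, take 2 (0->2 ok)
  t7 'y' -> {0,2}, take 2 (2->2 ok)
  t8 'y' -> {0,2}, take 0 (2->0 ok)
  t9 'x' -> {1}, take 1 (0->1 ok)
  t10 'y' -> {0,2}, take 0 (1->0 ok)
  t11 'y' -> {0,2}, take 2 (0->2 ok)
  t12 'y' -> {0,2}, take 0 (2->0 ok)
  t13 'y' -> {0,2}, take 2 (0->2 ok)
  t14 'y' -> {0,2}, take 0 (2->0 ok)

0,2,2,0,1,0,2,2,0,1,0,2,0,2,0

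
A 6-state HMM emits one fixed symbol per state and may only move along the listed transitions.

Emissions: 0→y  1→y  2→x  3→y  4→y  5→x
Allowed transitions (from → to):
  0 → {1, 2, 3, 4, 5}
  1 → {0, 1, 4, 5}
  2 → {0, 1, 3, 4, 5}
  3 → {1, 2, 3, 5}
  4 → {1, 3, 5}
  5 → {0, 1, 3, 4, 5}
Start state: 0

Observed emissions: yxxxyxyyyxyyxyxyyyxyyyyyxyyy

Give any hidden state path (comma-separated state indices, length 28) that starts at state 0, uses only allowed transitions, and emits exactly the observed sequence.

0,5,5,5,4,5,3,1,1,5,3,3,5,3,5,1,4,3,2,4,1,4,3,3,5,1,1,0

  [0] y  {0,1,3,4}  => 0  start
  [1] x  {2,5}  => 5  0->5 ok
  [2] x  {2,5}  => 5  5->5 ok
  [3] x  {2,5}  => 5  5->5 ok
  [4] y  {0,1,3,4}  => 4  5->4 ok
  [5] x  {2,5}  => 5  4->5 ok
  [6] y  {0,1,3,4}  => 3  5->3 ok
  [7] y  {0,1,3,4}  => 1  3->1 ok
  [8] y  {0,1,3,4}  => 1  1->1 ok
  [9] x  {2,5}  => 5  1->5 ok
  [10] y  {0,1,3,4}  => 3  5->3 ok
  [11] y  {0,1,3,4}  => 3  3->3 ok
  [12] x  {2,5}  => 5  3->5 ok
  [13] y  {0,1,3,4}  => 3  5->3 ok
  [14] x  {2,5}  => 5  3->5 ok
  [15] y  {0,1,3,4}  => 1  5->1 ok
  [16] y  {0,1,3,4}  => 4  1->4 ok
  [17] y  {0,1,3,4}  => 3  4->3 ok
  [18] x  {2,5}  => 2  3->2 ok
  [19] y  {0,1,3,4}  => 4  2->4 ok
  [20] y  {0,1,3,4}  => 1  4->1 ok
  [21] y  {0,1,3,4}  => 4  1->4 ok
  [22] y  {0,1,3,4}  => 3  4->3 ok
  [23] y  {0,1,3,4}  => 3  3->3 ok
  [24] x  {2,5}  => 5  3->5 ok
  [25] y  {0,1,3,4}  => 1  5->1 ok
  [26] y  {0,1,3,4}  => 1  1->1 ok
  [27] y  {0,1,3,4}  => 0  1->0 ok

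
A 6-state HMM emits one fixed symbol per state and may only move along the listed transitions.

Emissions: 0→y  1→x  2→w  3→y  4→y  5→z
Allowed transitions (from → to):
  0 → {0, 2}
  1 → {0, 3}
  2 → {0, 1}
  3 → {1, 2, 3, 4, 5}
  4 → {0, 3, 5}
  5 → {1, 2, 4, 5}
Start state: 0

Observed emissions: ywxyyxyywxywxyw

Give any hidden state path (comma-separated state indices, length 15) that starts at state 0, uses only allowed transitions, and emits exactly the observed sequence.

0,2,1,3,3,1,0,0,2,1,0,2,1,0,2

  t0 'y' -> {0,3,4}, take 0 (start)
  t1 'w' -> {2}, take 2 (0->2 ok)
  t2 'x' -> {1}, take 1 (2->1 ok)
  t3 'y' -> {0,3,4}, take 3 (1->3 ok)
  t4 'y' -> {0,3,4}, take 3 (3->3 ok)
  t5 'x' -> {1}, take 1 (3->1 ok)
  t6 'y' -> {0,3,4}, take 0 (1->0 ok)
  t7 'y' -> {0,3,4}, take 0 (0->0 ok)
  t8 'w' -> {2}, take 2 (0->2 ok)
  t9 'x' -> {1}, take 1 (2->1 ok)
  t10 'y' -> {0,3,4}, take 0 (1->0 ok)
  t11 'w' -> {2}, take 2 (0->2 ok)
  t12 'x' -> {1}, take 1 (2->1 ok)
  t13 'y' -> {0,3,4}, take 0 (1->0 ok)
  t14 'w' -> {2}, take 2 (0->2 ok)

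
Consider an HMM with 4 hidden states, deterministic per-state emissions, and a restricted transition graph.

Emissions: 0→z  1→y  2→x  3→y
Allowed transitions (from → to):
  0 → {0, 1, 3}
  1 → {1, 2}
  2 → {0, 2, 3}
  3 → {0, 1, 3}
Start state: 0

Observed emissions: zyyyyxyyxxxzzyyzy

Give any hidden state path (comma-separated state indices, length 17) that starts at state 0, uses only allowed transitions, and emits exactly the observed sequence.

0,3,1,1,1,2,3,1,2,2,2,0,0,3,3,0,3

  0: obs=z cand={0} pick 0 [start]
  1: obs=y cand={1,3} pick 3 [0->3 ok]
  2: obs=y cand={1,3} pick 1 [3->1 ok]
  3: obs=y cand={1,3} pick 1 [1->1 ok]
  4: obs=y cand={1,3} pick 1 [1->1 ok]
  5: obs=x cand={2} pick 2 [1->2 ok]
  6: obs=y cand={1,3} pick 3 [2->3 ok]
  7: obs=y cand={1,3} pick 1 [3->1 ok]
  8: obs=x cand={2} pick 2 [1->2 ok]
  9: obs=x cand={2} pick 2 [2->2 ok]
  10: obs=x cand={2} pick 2 [2->2 ok]
  11: obs=z cand={0} pick 0 [2->0 ok]
  12: obs=z cand={0} pick 0 [0->0 ok]
  13: obs=y cand={1,3} pick 3 [0->3 ok]
  14: obs=y cand={1,3} pick 3 [3->3 ok]
  15: obs=z cand={0} pick 0 [3->0 ok]
  16: obs=y cand={1,3} pick 3 [0->3 ok]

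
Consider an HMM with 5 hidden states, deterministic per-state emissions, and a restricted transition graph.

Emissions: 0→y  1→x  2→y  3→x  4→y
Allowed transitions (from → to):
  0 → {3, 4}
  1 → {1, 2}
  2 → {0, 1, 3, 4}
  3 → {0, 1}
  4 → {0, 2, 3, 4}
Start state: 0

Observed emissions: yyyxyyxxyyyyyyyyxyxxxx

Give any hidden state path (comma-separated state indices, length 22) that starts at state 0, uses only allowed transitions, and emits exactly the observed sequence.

  0: obs=y cand={0,2,4} pick 0 [start]
  1: obs=y cand={0,2,4} pick 4 [0->4 ok]
  2: obs=y cand={0,2,4} pick 0 [4->0 ok]
  3: obs=x cand={1,3} pick 3 [0->3 ok]
  4: obs=y cand={0,2,4} pick 0 [3->0 ok]
  5: obs=y cand={0,2,4} pick 4 [0->4 ok]
  6: obs=x cand={1,3} pick 3 [4->3 ok]
  7: obs=x cand={1,3} pick 1 [3->1 ok]
  8: obs=y cand={0,2,4} pick 2 [1->2 ok]
  9: obs=y cand={0,2,4} pick 4 [2->4 ok]
  10: obs=y cand={0,2,4} pick 4 [4->4 ok]
  11: obs=y cand={0,2,4} pick 2 [4->2 ok]
  12: obs=y cand={0,2,4} pick 0 [2->0 ok]
  13: obs=y cand={0,2,4} pick 4 [0->4 ok]
  14: obs=y cand={0,2,4} pick 2 [4->2 ok]
  15: obs=y cand={0,2,4} pick 0 [2->0 ok]
  16: obs=x cand={1,3} pick 3 [0->3 ok]
  17: obs=y cand={0,2,4} pick 0 [3->0 ok]
  18: obs=x cand={1,3} pick 3 [0->3 ok]
  19: obs=x cand={1,3} pick 1 [3->1 ok]
  20: obs=x cand={1,3} pick 1 [1->1 ok]
  21: obs=x cand={1,3} pick 1 [1->1 ok]

0,4,0,3,0,4,3,1,2,4,4,2,0,4,2,0,3,0,3,1,1,1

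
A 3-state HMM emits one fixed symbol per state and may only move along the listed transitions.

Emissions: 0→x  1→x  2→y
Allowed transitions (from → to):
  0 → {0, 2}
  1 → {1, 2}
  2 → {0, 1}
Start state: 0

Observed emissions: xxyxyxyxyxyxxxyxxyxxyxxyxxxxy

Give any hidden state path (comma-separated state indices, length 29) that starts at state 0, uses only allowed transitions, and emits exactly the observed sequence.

  0: obs=x cand={0,1} pick 0 [start]
  1: obs=x cand={0,1} pick 0 [0->0 ok]
  2: obs=y cand={2} pick 2 [0->2 ok]
  3: obs=x cand={0,1} pick 0 [2->0 ok]
  4: obs=y cand={2} pick 2 [0->2 ok]
  5: obs=x cand={0,1} pick 1 [2->1 ok]
  6: obs=y cand={2} pick 2 [1->2 ok]
  7: obs=x cand={0,1} pick 0 [2->0 ok]
  8: obs=y cand={2} pick 2 [0->2 ok]
  9: obs=x cand={0,1} pick 0 [2->0 ok]
  10: obs=y cand={2} pick 2 [0->2 ok]
  11: obs=x cand={0,1} pick 0 [2->0 ok]
  12: obs=x cand={0,1} pick 0 [0->0 ok]
  13: obs=x cand={0,1} pick 0 [0->0 ok]
  14: obs=y cand={2} pick 2 [0->2 ok]
  15: obs=x cand={0,1} pick 1 [2->1 ok]
  16: obs=x cand={0,1} pick 1 [1->1 ok]
  17: obs=y cand={2} pick 2 [1->2 ok]
  18: obs=x cand={0,1} pick 0 [2->0 ok]
  19: obs=x cand={0,1} pick 0 [0->0 ok]
  20: obs=y cand={2} pick 2 [0->2 ok]
  21: obs=x cand={0,1} pick 1 [2->1 ok]
  22: obs=x cand={0,1} pick 1 [1->1 ok]
  23: obs=y cand={2} pick 2 [1->2 ok]
  24: obs=x cand={0,1} pick 1 [2->1 ok]
  25: obs=x cand={0,1} pick 1 [1->1 ok]
  26: obs=x cand={0,1} pick 1 [1->1 ok]
  27: obs=x cand={0,1} pick 1 [1->1 ok]
  28: obs=y cand={2} pick 2 [1->2 ok]

0,0,2,0,2,1,2,0,2,0,2,0,0,0,2,1,1,2,0,0,2,1,1,2,1,1,1,1,2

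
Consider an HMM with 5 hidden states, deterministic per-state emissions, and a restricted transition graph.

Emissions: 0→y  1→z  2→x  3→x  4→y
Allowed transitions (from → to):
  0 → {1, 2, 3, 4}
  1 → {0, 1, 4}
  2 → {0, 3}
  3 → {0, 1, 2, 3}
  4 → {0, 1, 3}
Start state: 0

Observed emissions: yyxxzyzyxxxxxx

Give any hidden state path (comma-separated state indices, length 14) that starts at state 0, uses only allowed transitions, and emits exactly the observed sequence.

0,4,3,3,1,4,1,0,2,3,3,3,3,2

  t0 'y' -> {0,4}, take 0 (start)
  t1 'y' -> {0,4}, take 4 (0->4 ok)
  t2 'x' -> {2,3}, take 3 (4->3 ok)
  t3 'x' -> {2,3}, take 3 (3->3 ok)
  t4 'z' -> {1}, take 1 (3->1 ok)
  t5 'y' -> {0,4}, take 4 (1->4 ok)
  t6 'z' -> {1}, take 1 (4->1 ok)
  t7 'y' -> {0,4}, take 0 (1->0 ok)
  t8 'x' -> {2,3}, take 2 (0->2 ok)
  t9 'x' -> {2,3}, take 3 (2->3 ok)
  t10 'x' -> {2,3}, take 3 (3->3 ok)
  t11 'x' -> {2,3}, take 3 (3->3 ok)
  t12 'x' -> {2,3}, take 3 (3->3 ok)
  t13 'x' -> {2,3}, take 2 (3->2 ok)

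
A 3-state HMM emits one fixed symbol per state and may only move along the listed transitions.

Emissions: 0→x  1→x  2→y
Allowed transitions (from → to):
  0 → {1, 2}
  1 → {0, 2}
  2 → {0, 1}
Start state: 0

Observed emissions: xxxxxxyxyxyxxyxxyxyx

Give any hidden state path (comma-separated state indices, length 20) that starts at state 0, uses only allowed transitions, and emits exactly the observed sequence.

0,1,0,1,0,1,2,0,2,1,2,0,1,2,1,0,2,0,2,0

  t0 'x' -> {0,1}, take 0 (start)
  t1 'x' -> {0,1}, take 1 (0->1 ok)
  t2 'x' -> {0,1}, take 0 (1->0 ok)
  t3 'x' -> {0,1}, take 1 (0->1 ok)
  t4 'x' -> {0,1}, take 0 (1->0 ok)
  t5 'x' -> {0,1}, take 1 (0->1 ok)
  t6 'y' -> {2}, take 2 (1->2 ok)
  t7 'x' -> {0,1}, take 0 (2->0 ok)
  t8 'y' -> {2}, take 2 (0->2 ok)
  t9 'x' -> {0,1}, take 1 (2->1 ok)
  t10 'y' -> {2}, take 2 (1->2 ok)
  t11 'x' -> {0,1}, take 0 (2->0 ok)
  t12 'x' -> {0,1}, take 1 (0->1 ok)
  t13 'y' -> {2}, take 2 (1->2 ok)
  t14 'x' -> {0,1}, take 1 (2->1 ok)
  t15 'x' -> {0,1}, take 0 (1->0 ok)
  t16 'y' -> {2}, take 2 (0->2 ok)
  t17 'x' -> {0,1}, take 0 (2->0 ok)
  t18 'y' -> {2}, take 2 (0->2 ok)
  t19 'x' -> {0,1}, take 0 (2->0 ok)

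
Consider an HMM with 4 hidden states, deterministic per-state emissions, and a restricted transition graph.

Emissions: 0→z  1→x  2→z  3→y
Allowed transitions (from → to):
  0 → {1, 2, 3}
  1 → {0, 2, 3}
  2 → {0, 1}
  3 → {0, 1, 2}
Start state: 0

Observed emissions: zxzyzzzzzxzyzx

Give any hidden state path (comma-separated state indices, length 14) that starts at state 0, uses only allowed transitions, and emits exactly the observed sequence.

  pos 0: z in {0,2}, choose 0; start
  pos 1: x in {1}, choose 1; 0->1 ok
  pos 2: z in {0,2}, choose 0; 1->0 ok
  pos 3: y in {3}, choose 3; 0->3 ok
  pos 4: z in {0,2}, choose 0; 3->0 ok
  pos 5: z in {0,2}, choose 2; 0->2 ok
  pos 6: z in {0,2}, choose 0; 2->0 ok
  pos 7: z in {0,2}, choose 2; 0->2 ok
  pos 8: z in {0,2}, choose 0; 2->0 ok
  pos 9: x in {1}, choose 1; 0->1 ok
  pos 10: z in {0,2}, choose 0; 1->0 ok
  pos 11: y in {3}, choose 3; 0->3 ok
  pos 12: z in {0,2}, choose 0; 3->0 ok
  pos 13: x in {1}, choose 1; 0->1 ok

0,1,0,3,0,2,0,2,0,1,0,3,0,1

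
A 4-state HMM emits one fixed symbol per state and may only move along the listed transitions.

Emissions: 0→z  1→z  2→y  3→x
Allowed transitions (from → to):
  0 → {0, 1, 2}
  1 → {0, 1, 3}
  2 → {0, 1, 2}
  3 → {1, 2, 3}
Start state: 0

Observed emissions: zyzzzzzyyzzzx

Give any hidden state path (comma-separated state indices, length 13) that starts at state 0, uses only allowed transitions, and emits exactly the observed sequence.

  t0 'z' -> {0,1}, take 0 (start)
  t1 'y' -> {2}, take 2 (0->2 ok)
  t2 'z' -> {0,1}, take 1 (2->1 ok)
  t3 'z' -> {0,1}, take 0 (1->0 ok)
  t4 'z' -> {0,1}, take 0 (0->0 ok)
  t5 'z' -> {0,1}, take 1 (0->1 ok)
  t6 'z' -> {0,1}, take 0 (1->0 ok)
  t7 'y' -> {2}, take 2 (0->2 ok)
  t8 'y' -> {2}, take 2 (2->2 ok)
  t9 'z' -> {0,1}, take 0 (2->0 ok)
  t10 'z' -> {0,1}, take 1 (0->1 ok)
  t11 'z' -> {0,1}, take 1 (1->1 ok)
  t12 'x' -> {3}, take 3 (1->3 ok)

0,2,1,0,0,1,0,2,2,0,1,1,3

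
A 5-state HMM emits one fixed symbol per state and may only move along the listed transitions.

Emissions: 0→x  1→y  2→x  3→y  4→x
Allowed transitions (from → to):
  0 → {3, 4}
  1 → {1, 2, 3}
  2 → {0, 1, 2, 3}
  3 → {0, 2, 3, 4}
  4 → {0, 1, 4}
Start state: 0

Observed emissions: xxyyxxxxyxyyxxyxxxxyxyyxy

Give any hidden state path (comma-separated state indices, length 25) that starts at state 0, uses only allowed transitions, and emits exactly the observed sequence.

  pos 0: x in {0,2,4}, choose 0; start
  pos 1: x in {0,2,4}, choose 4; 0->4 ok
  pos 2: y in {1,3}, choose 1; 4->1 ok
  pos 3: y in {1,3}, choose 1; 1->1 ok
  pos 4: x in {0,2,4}, choose 2; 1->2 ok
  pos 5: x in {0,2,4}, choose 0; 2->0 ok
  pos 6: x in {0,2,4}, choose 4; 0->4 ok
  pos 7: x in {0,2,4}, choose 0; 4->0 ok
  pos 8: y in {1,3}, choose 3; 0->3 ok
  pos 9: x in {0,2,4}, choose 0; 3->0 ok
  pos 10: y in {1,3}, choose 3; 0->3 ok
  pos 11: y in {1,3}, choose 3; 3->3 ok
  pos 12: x in {0,2,4}, choose 0; 3->0 ok
  pos 13: x in {0,2,4}, choose 4; 0->4 ok
  pos 14: y in {1,3}, choose 1; 4->1 ok
  pos 15: x in {0,2,4}, choose 2; 1->2 ok
  pos 16: x in {0,2,4}, choose 0; 2->0 ok
  pos 17: x in {0,2,4}, choose 4; 0->4 ok
  pos 18: x in {0,2,4}, choose 4; 4->4 ok
  pos 19: y in {1,3}, choose 1; 4->1 ok
  pos 20: x in {0,2,4}, choose 2; 1->2 ok
  pos 21: y in {1,3}, choose 3; 2->3 ok
  pos 22: y in {1,3}, choose 3; 3->3 ok
  pos 23: x in {0,2,4}, choose 2; 3->2 ok
  pos 24: y in {1,3}, choose 1; 2->1 ok

0,4,1,1,2,0,4,0,3,0,3,3,0,4,1,2,0,4,4,1,2,3,3,2,1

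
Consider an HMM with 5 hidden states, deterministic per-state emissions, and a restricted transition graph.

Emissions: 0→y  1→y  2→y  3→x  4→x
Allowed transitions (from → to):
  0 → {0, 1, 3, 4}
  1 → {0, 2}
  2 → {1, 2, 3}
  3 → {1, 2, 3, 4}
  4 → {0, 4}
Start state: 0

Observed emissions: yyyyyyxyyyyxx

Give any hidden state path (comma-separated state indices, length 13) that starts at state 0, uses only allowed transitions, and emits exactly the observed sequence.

0,0,1,2,1,0,3,2,2,1,0,4,4

  [0] y  {0,1,2}  => 0  start
  [1] y  {0,1,2}  => 0  0->0 ok
  [2] y  {0,1,2}  => 1  0->1 ok
  [3] y  {0,1,2}  => 2  1->2 ok
  [4] y  {0,1,2}  => 1  2->1 ok
  [5] y  {0,1,2}  => 0  1->0 ok
  [6] x  {3,4}  => 3  0->3 ok
  [7] y  {0,1,2}  => 2  3->2 ok
  [8] y  {0,1,2}  => 2  2->2 ok
  [9] y  {0,1,2}  => 1  2->1 ok
  [10] y  {0,1,2}  => 0  1->0 ok
  [11] x  {3,4}  => 4  0->4 ok
  [12] x  {3,4}  => 4  4->4 ok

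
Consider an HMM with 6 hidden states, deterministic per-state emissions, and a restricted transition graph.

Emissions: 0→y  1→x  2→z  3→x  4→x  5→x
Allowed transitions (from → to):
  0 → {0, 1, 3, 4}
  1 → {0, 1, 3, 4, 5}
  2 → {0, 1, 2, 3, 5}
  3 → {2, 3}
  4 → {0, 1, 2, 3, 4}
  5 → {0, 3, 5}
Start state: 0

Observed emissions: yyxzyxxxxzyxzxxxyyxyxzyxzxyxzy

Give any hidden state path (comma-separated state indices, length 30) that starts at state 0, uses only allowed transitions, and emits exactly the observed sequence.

  pos 0: y in {0}, choose 0; start
  pos 1: y in {0}, choose 0; 0->0 ok
  pos 2: x in {1,3,4,5}, choose 3; 0->3 ok
  pos 3: z in {2}, choose 2; 3->2 ok
  pos 4: y in {0}, choose 0; 2->0 ok
  pos 5: x in {1,3,4,5}, choose 1; 0->1 ok
  pos 6: x in {1,3,4,5}, choose 3; 1->3 ok
  pos 7: x in {1,3,4,5}, choose 3; 3->3 ok
  pos 8: x in {1,3,4,5}, choose 3; 3->3 ok
  pos 9: z in {2}, choose 2; 3->2 ok
  pos 10: y in {0}, choose 0; 2->0 ok
  pos 11: x in {1,3,4,5}, choose 4; 0->4 ok
  pos 12: z in {2}, choose 2; 4->2 ok
  pos 13: x in {1,3,4,5}, choose 1; 2->1 ok
  pos 14: x in {1,3,4,5}, choose 5; 1->5 ok
  pos 15: x in {1,3,4,5}, choose 5; 5->5 ok
  pos 16: y in {0}, choose 0; 5->0 ok
  pos 17: y in {0}, choose 0; 0->0 ok
  pos 18: x in {1,3,4,5}, choose 4; 0->4 ok
  pos 19: y in {0}, choose 0; 4->0 ok
  pos 20: x in {1,3,4,5}, choose 3; 0->3 ok
  pos 21: z in {2}, choose 2; 3->2 ok
  pos 22: y in {0}, choose 0; 2->0 ok
  pos 23: x in {1,3,4,5}, choose 3; 0->3 ok
  pos 24: z in {2}, choose 2; 3->2 ok
  pos 25: x in {1,3,4,5}, choose 5; 2->5 ok
  pos 26: y in {0}, choose 0; 5->0 ok
  pos 27: x in {1,3,4,5}, choose 4; 0->4 ok
  pos 28: z in {2}, choose 2; 4->2 ok
  pos 29: y in {0}, choose 0; 2->0 ok

0,0,3,2,0,1,3,3,3,2,0,4,2,1,5,5,0,0,4,0,3,2,0,3,2,5,0,4,2,0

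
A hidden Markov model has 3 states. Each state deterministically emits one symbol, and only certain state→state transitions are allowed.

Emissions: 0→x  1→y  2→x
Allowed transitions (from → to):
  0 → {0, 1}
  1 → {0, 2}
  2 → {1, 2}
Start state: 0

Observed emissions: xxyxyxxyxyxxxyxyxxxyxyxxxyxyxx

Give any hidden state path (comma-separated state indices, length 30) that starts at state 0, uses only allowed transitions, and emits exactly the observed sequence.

  [0] x  {0,2}  => 0  start
  [1] x  {0,2}  => 0  0->0 ok
  [2] y  {1}  => 1  0->1 ok
  [3] x  {0,2}  => 0  1->0 ok
  [4] y  {1}  => 1  0->1 ok
  [5] x  {0,2}  => 2  1->2 ok
  [6] x  {0,2}  => 2  2->2 ok
  [7] y  {1}  => 1  2->1 ok
  [8] x  {0,2}  => 2  1->2 ok
  [9] y  {1}  => 1  2->1 ok
  [10] x  {0,2}  => 0  1->0 ok
  [11] x  {0,2}  => 0  0->0 ok
  [12] x  {0,2}  => 0  0->0 ok
  [13] y  {1}  => 1  0->1 ok
  [14] x  {0,2}  => 2  1->2 ok
  [15] y  {1}  => 1  2->1 ok
  [16] x  {0,2}  => 0  1->0 ok
  [17] x  {0,2}  => 0  0->0 ok
  [18] x  {0,2}  => 0  0->0 ok
  [19] y  {1}  => 1  0->1 ok
  [20] x  {0,2}  => 0  1->0 ok
  [21] y  {1}  => 1  0->1 ok
  [22] x  {0,2}  => 2  1->2 ok
  [23] x  {0,2}  => 2  2->2 ok
  [24] x  {0,2}  => 2  2->2 ok
  [25] y  {1}  => 1  2->1 ok
  [26] x  {0,2}  => 2  1->2 ok
  [27] y  {1}  => 1  2->1 ok
  [28] x  {0,2}  => 2  1->2 ok
  [29] x  {0,2}  => 2  2->2 ok

0,0,1,0,1,2,2,1,2,1,0,0,0,1,2,1,0,0,0,1,0,1,2,2,2,1,2,1,2,2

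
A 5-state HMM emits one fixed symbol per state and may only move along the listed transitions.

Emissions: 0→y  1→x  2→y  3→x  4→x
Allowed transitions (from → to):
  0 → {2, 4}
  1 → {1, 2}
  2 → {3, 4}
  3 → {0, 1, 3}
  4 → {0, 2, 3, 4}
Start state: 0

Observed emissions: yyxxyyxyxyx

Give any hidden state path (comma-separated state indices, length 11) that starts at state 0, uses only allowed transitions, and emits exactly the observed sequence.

0,2,3,3,0,2,3,0,4,2,3

  t0 'y' -> {0,2}, take 0 (start)
  t1 'y' -> {0,2}, take 2 (0->2 ok)
  t2 'x' -> {1,3,4}, take 3 (2->3 ok)
  t3 'x' -> {1,3,4}, take 3 (3->3 ok)
  t4 'y' -> {0,2}, take 0 (3->0 ok)
  t5 'y' -> {0,2}, take 2 (0->2 ok)
  t6 'x' -> {1,3,4}, take 3 (2->3 ok)
  t7 'y' -> {0,2}, take 0 (3->0 ok)
  t8 'x' -> {1,3,4}, take 4 (0->4 ok)
  t9 'y' -> {0,2}, take 2 (4->2 ok)
  t10 'x' -> {1,3,4}, take 3 (2->3 ok)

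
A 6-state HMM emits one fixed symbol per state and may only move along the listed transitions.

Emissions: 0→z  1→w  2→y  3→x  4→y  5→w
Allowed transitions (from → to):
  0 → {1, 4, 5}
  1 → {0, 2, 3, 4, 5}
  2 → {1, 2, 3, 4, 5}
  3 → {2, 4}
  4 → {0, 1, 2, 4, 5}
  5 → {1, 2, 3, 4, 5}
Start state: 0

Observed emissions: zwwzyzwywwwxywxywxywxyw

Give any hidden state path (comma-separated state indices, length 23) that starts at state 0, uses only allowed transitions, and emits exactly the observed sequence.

  0: obs=z cand={0} pick 0 [start]
  1: obs=w cand={1,5} pick 5 [0->5 ok]
  2: obs=w cand={1,5} pick 1 [5->1 ok]
  3: obs=z cand={0} pick 0 [1->0 ok]
  4: obs=y cand={2,4} pick 4 [0->4 ok]
  5: obs=z cand={0} pick 0 [4->0 ok]
  6: obs=w cand={1,5} pick 1 [0->1 ok]
  7: obs=y cand={2,4} pick 2 [1->2 ok]
  8: obs=w cand={1,5} pick 5 [2->5 ok]
  9: obs=w cand={1,5} pick 1 [5->1 ok]
  10: obs=w cand={1,5} pick 5 [1->5 ok]
  11: obs=x cand={3} pick 3 [5->3 ok]
  12: obs=y cand={2,4} pick 2 [3->2 ok]
  13: obs=w cand={1,5} pick 5 [2->5 ok]
  14: obs=x cand={3} pick 3 [5->3 ok]
  15: obs=y cand={2,4} pick 4 [3->4 ok]
  16: obs=w cand={1,5} pick 1 [4->1 ok]
  17: obs=x cand={3} pick 3 [1->3 ok]
  18: obs=y cand={2,4} pick 2 [3->2 ok]
  19: obs=w cand={1,5} pick 5 [2->5 ok]
  20: obs=x cand={3} pick 3 [5->3 ok]
  21: obs=y cand={2,4} pick 2 [3->2 ok]
  22: obs=w cand={1,5} pick 1 [2->1 ok]

0,5,1,0,4,0,1,2,5,1,5,3,2,5,3,4,1,3,2,5,3,2,1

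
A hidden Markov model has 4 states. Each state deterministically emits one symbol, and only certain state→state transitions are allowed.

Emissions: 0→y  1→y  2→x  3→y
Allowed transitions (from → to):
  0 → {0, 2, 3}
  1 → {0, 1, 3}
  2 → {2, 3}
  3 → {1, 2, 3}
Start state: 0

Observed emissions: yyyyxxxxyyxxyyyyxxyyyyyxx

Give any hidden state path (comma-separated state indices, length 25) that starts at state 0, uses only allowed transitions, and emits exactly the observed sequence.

0,0,3,3,2,2,2,2,3,3,2,2,3,3,1,3,2,2,3,1,1,3,3,2,2

  [0] y  {0,1,3}  => 0  start
  [1] y  {0,1,3}  => 0  0->0 ok
  [2] y  {0,1,3}  => 3  0->3 ok
  [3] y  {0,1,3}  => 3  3->3 ok
  [4] x  {2}  => 2  3->2 ok
  [5] x  {2}  => 2  2->2 ok
  [6] x  {2}  => 2  2->2 ok
  [7] x  {2}  => 2  2->2 ok
  [8] y  {0,1,3}  => 3  2->3 ok
  [9] y  {0,1,3}  => 3  3->3 ok
  [10] x  {2}  => 2  3->2 ok
  [11] x  {2}  => 2  2->2 ok
  [12] y  {0,1,3}  => 3  2->3 ok
  [13] y  {0,1,3}  => 3  3->3 ok
  [14] y  {0,1,3}  => 1  3->1 ok
  [15] y  {0,1,3}  => 3  1->3 ok
  [16] x  {2}  => 2  3->2 ok
  [17] x  {2}  => 2  2->2 ok
  [18] y  {0,1,3}  => 3  2->3 ok
  [19] y  {0,1,3}  => 1  3->1 ok
  [20] y  {0,1,3}  => 1  1->1 ok
  [21] y  {0,1,3}  => 3  1->3 ok
  [22] y  {0,1,3}  => 3  3->3 ok
  [23] x  {2}  => 2  3->2 ok
  [24] x  {2}  => 2  2->2 ok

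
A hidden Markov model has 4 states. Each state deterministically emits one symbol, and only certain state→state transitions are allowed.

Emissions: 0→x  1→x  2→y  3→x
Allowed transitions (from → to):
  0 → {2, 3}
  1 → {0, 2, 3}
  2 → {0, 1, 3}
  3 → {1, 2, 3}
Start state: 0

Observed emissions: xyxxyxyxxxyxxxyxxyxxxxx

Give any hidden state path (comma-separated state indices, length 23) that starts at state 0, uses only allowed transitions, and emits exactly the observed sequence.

  [0] x  {0,1,3}  => 0  start
  [1] y  {2}  => 2  0->2 ok
  [2] x  {0,1,3}  => 1  2->1 ok
  [3] x  {0,1,3}  => 0  1->0 ok
  [4] y  {2}  => 2  0->2 ok
  [5] x  {0,1,3}  => 1  2->1 ok
  [6] y  {2}  => 2  1->2 ok
  [7] x  {0,1,3}  => 1  2->1 ok
  [8] x  {0,1,3}  => 0  1->0 ok
  [9] x  {0,1,3}  => 3  0->3 ok
  [10] y  {2}  => 2  3->2 ok
  [11] x  {0,1,3}  => 1  2->1 ok
  [12] x  {0,1,3}  => 3  1->3 ok
  [13] x  {0,1,3}  => 3  3->3 ok
  [14] y  {2}  => 2  3->2 ok
  [15] x  {0,1,3}  => 1  2->1 ok
  [16] x  {0,1,3}  => 0  1->0 ok
  [17] y  {2}  => 2  0->2 ok
  [18] x  {0,1,3}  => 1  2->1 ok
  [19] x  {0,1,3}  => 3  1->3 ok
  [20] x  {0,1,3}  => 3  3->3 ok
  [21] x  {0,1,3}  => 1  3->1 ok
  [22] x  {0,1,3}  => 3  1->3 ok

0,2,1,0,2,1,2,1,0,3,2,1,3,3,2,1,0,2,1,3,3,1,3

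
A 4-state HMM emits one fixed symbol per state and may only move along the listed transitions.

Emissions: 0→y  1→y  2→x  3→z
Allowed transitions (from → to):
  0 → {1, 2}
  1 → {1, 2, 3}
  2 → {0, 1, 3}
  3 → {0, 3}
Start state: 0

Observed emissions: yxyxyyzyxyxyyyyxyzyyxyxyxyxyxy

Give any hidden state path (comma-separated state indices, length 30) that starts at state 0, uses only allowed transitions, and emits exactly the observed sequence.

  pos 0: y in {0,1}, choose 0; start
  pos 1: x in {2}, choose 2; 0->2 ok
  pos 2: y in {0,1}, choose 0; 2->0 ok
  pos 3: x in {2}, choose 2; 0->2 ok
  pos 4: y in {0,1}, choose 0; 2->0 ok
  pos 5: y in {0,1}, choose 1; 0->1 ok
  pos 6: z in {3}, choose 3; 1->3 ok
  pos 7: y in {0,1}, choose 0; 3->0 ok
  pos 8: x in {2}, choose 2; 0->2 ok
  pos 9: y in {0,1}, choose 0; 2->0 ok
  pos 10: x in {2}, choose 2; 0->2 ok
  pos 11: y in {0,1}, choose 0; 2->0 ok
  pos 12: y in {0,1}, choose 1; 0->1 ok
  pos 13: y in {0,1}, choose 1; 1->1 ok
  pos 14: y in {0,1}, choose 1; 1->1 ok
  pos 15: x in {2}, choose 2; 1->2 ok
  pos 16: y in {0,1}, choose 1; 2->1 ok
  pos 17: z in {3}, choose 3; 1->3 ok
  pos 18: y in {0,1}, choose 0; 3->0 ok
  pos 19: y in {0,1}, choose 1; 0->1 ok
  pos 20: x in {2}, choose 2; 1->2 ok
  pos 21: y in {0,1}, choose 0; 2->0 ok
  pos 22: x in {2}, choose 2; 0->2 ok
  pos 23: y in {0,1}, choose 0; 2->0 ok
  pos 24: x in {2}, choose 2; 0->2 ok
  pos 25: y in {0,1}, choose 1; 2->1 ok
  pos 26: x in {2}, choose 2; 1->2 ok
  pos 27: y in {0,1}, choose 0; 2->0 ok
  pos 28: x in {2}, choose 2; 0->2 ok
  pos 29: y in {0,1}, choose 1; 2->1 ok

0,2,0,2,0,1,3,0,2,0,2,0,1,1,1,2,1,3,0,1,2,0,2,0,2,1,2,0,2,1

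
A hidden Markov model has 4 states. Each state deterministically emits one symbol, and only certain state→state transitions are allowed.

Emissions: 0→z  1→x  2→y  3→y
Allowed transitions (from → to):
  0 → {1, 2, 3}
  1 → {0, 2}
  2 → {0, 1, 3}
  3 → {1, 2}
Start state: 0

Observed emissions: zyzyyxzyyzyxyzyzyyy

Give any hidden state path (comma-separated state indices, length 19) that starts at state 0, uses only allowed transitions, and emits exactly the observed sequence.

  0: obs=z cand={0} pick 0 [start]
  1: obs=y cand={2,3} pick 2 [0->2 ok]
  2: obs=z cand={0} pick 0 [2->0 ok]
  3: obs=y cand={2,3} pick 2 [0->2 ok]
  4: obs=y cand={2,3} pick 3 [2->3 ok]
  5: obs=x cand={1} pick 1 [3->1 ok]
  6: obs=z cand={0} pick 0 [1->0 ok]
  7: obs=y cand={2,3} pick 3 [0->3 ok]
  8: obs=y cand={2,3} pick 2 [3->2 ok]
  9: obs=z cand={0} pick 0 [2->0 ok]
  10: obs=y cand={2,3} pick 2 [0->2 ok]
  11: obs=x cand={1} pick 1 [2->1 ok]
  12: obs=y cand={2,3} pick 2 [1->2 ok]
  13: obs=z cand={0} pick 0 [2->0 ok]
  14: obs=y cand={2,3} pick 2 [0->2 ok]
  15: obs=z cand={0} pick 0 [2->0 ok]
  16: obs=y cand={2,3} pick 2 [0->2 ok]
  17: obs=y cand={2,3} pick 3 [2->3 ok]
  18: obs=y cand={2,3} pick 2 [3->2 ok]

0,2,0,2,3,1,0,3,2,0,2,1,2,0,2,0,2,3,2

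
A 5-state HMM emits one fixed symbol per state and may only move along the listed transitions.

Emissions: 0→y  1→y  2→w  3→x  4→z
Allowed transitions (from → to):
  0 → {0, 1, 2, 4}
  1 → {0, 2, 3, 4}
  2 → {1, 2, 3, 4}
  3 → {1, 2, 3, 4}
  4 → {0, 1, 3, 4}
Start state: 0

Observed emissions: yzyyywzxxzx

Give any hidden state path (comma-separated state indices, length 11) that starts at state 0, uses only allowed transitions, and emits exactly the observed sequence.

  0: obs=y cand={0,1} pick 0 [start]
  1: obs=z cand={4} pick 4 [0->4 ok]
  2: obs=y cand={0,1} pick 0 [4->0 ok]
  3: obs=y cand={0,1} pick 0 [0->0 ok]
  4: obs=y cand={0,1} pick 1 [0->1 ok]
  5: obs=w cand={2} pick 2 [1->2 ok]
  6: obs=z cand={4} pick 4 [2->4 ok]
  7: obs=x cand={3} pick 3 [4->3 ok]
  8: obs=x cand={3} pick 3 [3->3 ok]
  9: obs=z cand={4} pick 4 [3->4 ok]
  10: obs=x cand={3} pick 3 [4->3 ok]

0,4,0,0,1,2,4,3,3,4,3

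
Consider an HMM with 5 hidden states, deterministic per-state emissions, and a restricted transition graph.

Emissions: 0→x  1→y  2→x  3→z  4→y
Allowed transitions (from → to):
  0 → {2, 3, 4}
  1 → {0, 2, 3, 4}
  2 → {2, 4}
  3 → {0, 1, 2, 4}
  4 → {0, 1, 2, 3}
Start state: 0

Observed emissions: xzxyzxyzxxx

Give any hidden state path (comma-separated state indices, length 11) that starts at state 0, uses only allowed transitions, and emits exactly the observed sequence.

0,3,2,4,3,2,4,3,2,2,2

  pos 0: x in {0,2}, choose 0; start
  pos 1: z in {3}, choose 3; 0->3 ok
  pos 2: x in {0,2}, choose 2; 3->2 ok
  pos 3: y in {1,4}, choose 4; 2->4 ok
  pos 4: z in {3}, choose 3; 4->3 ok
  pos 5: x in {0,2}, choose 2; 3->2 ok
  pos 6: y in {1,4}, choose 4; 2->4 ok
  pos 7: z in {3}, choose 3; 4->3 ok
  pos 8: x in {0,2}, choose 2; 3->2 ok
  pos 9: x in {0,2}, choose 2; 2->2 ok
  pos 10: x in {0,2}, choose 2; 2->2 ok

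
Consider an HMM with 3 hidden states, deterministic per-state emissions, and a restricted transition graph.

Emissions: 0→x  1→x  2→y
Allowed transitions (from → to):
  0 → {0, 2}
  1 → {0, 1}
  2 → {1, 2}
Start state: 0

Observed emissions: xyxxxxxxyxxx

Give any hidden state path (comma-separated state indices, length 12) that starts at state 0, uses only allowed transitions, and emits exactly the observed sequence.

0,2,1,1,1,1,1,0,2,1,0,0

  t0 'x' -> {0,1}, take 0 (start)
  t1 'y' -> {2}, take 2 (0->2 ok)
  t2 'x' -> {0,1}, take 1 (2->1 ok)
  t3 'x' -> {0,1}, take 1 (1->1 ok)
  t4 'x' -> {0,1}, take 1 (1->1 ok)
  t5 'x' -> {0,1}, take 1 (1->1 ok)
  t6 'x' -> {0,1}, take 1 (1->1 ok)
  t7 'x' -> {0,1}, take 0 (1->0 ok)
  t8 'y' -> {2}, take 2 (0->2 ok)
  t9 'x' -> {0,1}, take 1 (2->1 ok)
  t10 'x' -> {0,1}, take 0 (1->0 ok)
  t11 'x' -> {0,1}, take 0 (0->0 ok)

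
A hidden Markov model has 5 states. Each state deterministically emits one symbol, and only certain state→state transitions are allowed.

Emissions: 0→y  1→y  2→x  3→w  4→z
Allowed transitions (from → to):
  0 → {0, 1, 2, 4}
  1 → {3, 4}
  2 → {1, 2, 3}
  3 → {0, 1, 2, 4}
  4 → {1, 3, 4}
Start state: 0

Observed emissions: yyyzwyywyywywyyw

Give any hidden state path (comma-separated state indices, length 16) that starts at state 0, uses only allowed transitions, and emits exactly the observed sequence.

  [0] y  {0,1}  => 0  start
  [1] y  {0,1}  => 0  0->0 ok
  [2] y  {0,1}  => 1  0->1 ok
  [3] z  {4}  => 4  1->4 ok
  [4] w  {3}  => 3  4->3 ok
  [5] y  {0,1}  => 0  3->0 ok
  [6] y  {0,1}  => 1  0->1 ok
  [7] w  {3}  => 3  1->3 ok
  [8] y  {0,1}  => 0  3->0 ok
  [9] y  {0,1}  => 1  0->1 ok
  [10] w  {3}  => 3  1->3 ok
  [11] y  {0,1}  => 1  3->1 ok
  [12] w  {3}  => 3  1->3 ok
  [13] y  {0,1}  => 0  3->0 ok
  [14] y  {0,1}  => 1  0->1 ok
  [15] w  {3}  => 3  1->3 ok

0,0,1,4,3,0,1,3,0,1,3,1,3,0,1,3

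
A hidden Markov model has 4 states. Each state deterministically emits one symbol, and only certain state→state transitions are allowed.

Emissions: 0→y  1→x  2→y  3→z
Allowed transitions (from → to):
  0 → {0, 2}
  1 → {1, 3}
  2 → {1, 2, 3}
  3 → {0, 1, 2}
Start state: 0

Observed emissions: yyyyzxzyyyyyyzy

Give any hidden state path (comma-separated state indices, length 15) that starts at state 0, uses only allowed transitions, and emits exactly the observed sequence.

0,0,2,2,3,1,3,0,0,0,2,2,2,3,0

  pos 0: y in {0,2}, choose 0; start
  pos 1: y in {0,2}, choose 0; 0->0 ok
  pos 2: y in {0,2}, choose 2; 0->2 ok
  pos 3: y in {0,2}, choose 2; 2->2 ok
  pos 4: z in {3}, choose 3; 2->3 ok
  pos 5: x in {1}, choose 1; 3->1 ok
  pos 6: z in {3}, choose 3; 1->3 ok
  pos 7: y in {0,2}, choose 0; 3->0 ok
  pos 8: y in {0,2}, choose 0; 0->0 ok
  pos 9: y in {0,2}, choose 0; 0->0 ok
  pos 10: y in {0,2}, choose 2; 0->2 ok
  pos 11: y in {0,2}, choose 2; 2->2 ok
  pos 12: y in {0,2}, choose 2; 2->2 ok
  pos 13: z in {3}, choose 3; 2->3 ok
  pos 14: y in {0,2}, choose 0; 3->0 ok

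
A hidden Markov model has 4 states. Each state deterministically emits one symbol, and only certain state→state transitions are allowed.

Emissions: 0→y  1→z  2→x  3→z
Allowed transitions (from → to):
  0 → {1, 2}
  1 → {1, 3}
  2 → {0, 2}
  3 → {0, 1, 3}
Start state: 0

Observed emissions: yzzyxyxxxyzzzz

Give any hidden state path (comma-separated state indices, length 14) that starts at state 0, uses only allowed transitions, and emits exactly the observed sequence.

  [0] y  {0}  => 0  start
  [1] z  {1,3}  => 1  0->1 ok
  [2] z  {1,3}  => 3  1->3 ok
  [3] y  {0}  => 0  3->0 ok
  [4] x  {2}  => 2  0->2 ok
  [5] y  {0}  => 0  2->0 ok
  [6] x  {2}  => 2  0->2 ok
  [7] x  {2}  => 2  2->2 ok
  [8] x  {2}  => 2  2->2 ok
  [9] y  {0}  => 0  2->0 ok
  [10] z  {1,3}  => 1  0->1 ok
  [11] z  {1,3}  => 1  1->1 ok
  [12] z  {1,3}  => 1  1->1 ok
  [13] z  {1,3}  => 3  1->3 ok

0,1,3,0,2,0,2,2,2,0,1,1,1,3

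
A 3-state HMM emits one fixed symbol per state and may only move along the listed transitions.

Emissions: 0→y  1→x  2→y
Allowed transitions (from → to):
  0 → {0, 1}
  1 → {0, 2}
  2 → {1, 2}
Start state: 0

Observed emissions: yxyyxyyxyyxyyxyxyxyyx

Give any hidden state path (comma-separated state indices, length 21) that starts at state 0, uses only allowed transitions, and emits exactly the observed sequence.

0,1,2,2,1,0,0,1,2,2,1,0,0,1,2,1,0,1,0,0,1

  t0 'y' -> {0,2}, take 0 (start)
  t1 'x' -> {1}, take 1 (0->1 ok)
  t2 'y' -> {0,2}, take 2 (1->2 ok)
  t3 'y' -> {0,2}, take 2 (2->2 ok)
  t4 'x' -> {1}, take 1 (2->1 ok)
  t5 'y' -> {0,2}, take 0 (1->0 ok)
  t6 'y' -> {0,2}, take 0 (0->0 ok)
  t7 'x' -> {1}, take 1 (0->1 ok)
  t8 'y' -> {0,2}, take 2 (1->2 ok)
  t9 'y' -> {0,2}, take 2 (2->2 ok)
  t10 'x' -> {1}, take 1 (2->1 ok)
  t11 'y' -> {0,2}, take 0 (1->0 ok)
  t12 'y' -> {0,2}, take 0 (0->0 ok)
  t13 'x' -> {1}, take 1 (0->1 ok)
  t14 'y' -> {0,2}, take 2 (1->2 ok)
  t15 'x' -> {1}, take 1 (2->1 ok)
  t16 'y' -> {0,2}, take 0 (1->0 ok)
  t17 'x' -> {1}, take 1 (0->1 ok)
  t18 'y' -> {0,2}, take 0 (1->0 ok)
  t19 'y' -> {0,2}, take 0 (0->0 ok)
  t20 'x' -> {1}, take 1 (0->1 ok)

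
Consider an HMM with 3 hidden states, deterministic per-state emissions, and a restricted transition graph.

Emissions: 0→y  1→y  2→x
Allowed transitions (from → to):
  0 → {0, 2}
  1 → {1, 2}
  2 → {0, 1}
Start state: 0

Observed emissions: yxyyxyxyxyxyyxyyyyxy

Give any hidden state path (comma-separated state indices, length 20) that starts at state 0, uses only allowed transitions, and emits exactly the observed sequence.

  pos 0: y in {0,1}, choose 0; start
  pos 1: x in {2}, choose 2; 0->2 ok
  pos 2: y in {0,1}, choose 0; 2->0 ok
  pos 3: y in {0,1}, choose 0; 0->0 ok
  pos 4: x in {2}, choose 2; 0->2 ok
  pos 5: y in {0,1}, choose 0; 2->0 ok
  pos 6: x in {2}, choose 2; 0->2 ok
  pos 7: y in {0,1}, choose 1; 2->1 ok
  pos 8: x in {2}, choose 2; 1->2 ok
  pos 9: y in {0,1}, choose 0; 2->0 ok
  pos 10: x in {2}, choose 2; 0->2 ok
  pos 11: y in {0,1}, choose 0; 2->0 ok
  pos 12: y in {0,1}, choose 0; 0->0 ok
  pos 13: x in {2}, choose 2; 0->2 ok
  pos 14: y in {0,1}, choose 1; 2->1 ok
  pos 15: y in {0,1}, choose 1; 1->1 ok
  pos 16: y in {0,1}, choose 1; 1->1 ok
  pos 17: y in {0,1}, choose 1; 1->1 ok
  pos 18: x in {2}, choose 2; 1->2 ok
  pos 19: y in {0,1}, choose 1; 2->1 ok

0,2,0,0,2,0,2,1,2,0,2,0,0,2,1,1,1,1,2,1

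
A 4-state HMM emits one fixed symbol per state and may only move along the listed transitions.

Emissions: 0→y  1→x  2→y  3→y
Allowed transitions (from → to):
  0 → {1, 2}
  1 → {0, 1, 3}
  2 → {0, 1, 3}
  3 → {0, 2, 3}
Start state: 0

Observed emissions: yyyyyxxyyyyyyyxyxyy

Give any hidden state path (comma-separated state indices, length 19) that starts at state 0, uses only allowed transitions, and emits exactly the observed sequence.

0,2,0,2,0,1,1,0,2,0,2,3,2,0,1,0,1,3,3

  0: obs=y cand={0,2,3} pick 0 [start]
  1: obs=y cand={0,2,3} pick 2 [0->2 ok]
  2: obs=y cand={0,2,3} pick 0 [2->0 ok]
  3: obs=y cand={0,2,3} pick 2 [0->2 ok]
  4: obs=y cand={0,2,3} pick 0 [2->0 ok]
  5: obs=x cand={1} pick 1 [0->1 ok]
  6: obs=x cand={1} pick 1 [1->1 ok]
  7: obs=y cand={0,2,3} pick 0 [1->0 ok]
  8: obs=y cand={0,2,3} pick 2 [0->2 ok]
  9: obs=y cand={0,2,3} pick 0 [2->0 ok]
  10: obs=y cand={0,2,3} pick 2 [0->2 ok]
  11: obs=y cand={0,2,3} pick 3 [2->3 ok]
  12: obs=y cand={0,2,3} pick 2 [3->2 ok]
  13: obs=y cand={0,2,3} pick 0 [2->0 ok]
  14: obs=x cand={1} pick 1 [0->1 ok]
  15: obs=y cand={0,2,3} pick 0 [1->0 ok]
  16: obs=x cand={1} pick 1 [0->1 ok]
  17: obs=y cand={0,2,3} pick 3 [1->3 ok]
  18: obs=y cand={0,2,3} pick 3 [3->3 ok]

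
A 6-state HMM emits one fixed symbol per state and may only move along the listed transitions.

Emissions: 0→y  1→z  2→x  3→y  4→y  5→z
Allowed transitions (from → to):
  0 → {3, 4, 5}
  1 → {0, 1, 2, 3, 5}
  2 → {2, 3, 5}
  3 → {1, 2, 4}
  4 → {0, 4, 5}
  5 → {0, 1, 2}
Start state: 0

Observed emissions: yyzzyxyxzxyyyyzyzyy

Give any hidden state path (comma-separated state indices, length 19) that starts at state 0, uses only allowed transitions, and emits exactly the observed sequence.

0,3,1,1,3,2,3,2,5,2,3,4,4,4,5,0,5,0,3

  0: obs=y cand={0,3,4} pick 0 [start]
  1: obs=y cand={0,3,4} pick 3 [0->3 ok]
  2: obs=z cand={1,5} pick 1 [3->1 ok]
  3: obs=z cand={1,5} pick 1 [1->1 ok]
  4: obs=y cand={0,3,4} pick 3 [1->3 ok]
  5: obs=x cand={2} pick 2 [3->2 ok]
  6: obs=y cand={0,3,4} pick 3 [2->3 ok]
  7: obs=x cand={2} pick 2 [3->2 ok]
  8: obs=z cand={1,5} pick 5 [2->5 ok]
  9: obs=x cand={2} pick 2 [5->2 ok]
  10: obs=y cand={0,3,4} pick 3 [2->3 ok]
  11: obs=y cand={0,3,4} pick 4 [3->4 ok]
  12: obs=y cand={0,3,4} pick 4 [4->4 ok]
  13: obs=y cand={0,3,4} pick 4 [4->4 ok]
  14: obs=z cand={1,5} pick 5 [4->5 ok]
  15: obs=y cand={0,3,4} pick 0 [5->0 ok]
  16: obs=z cand={1,5} pick 5 [0->5 ok]
  17: obs=y cand={0,3,4} pick 0 [5->0 ok]
  18: obs=y cand={0,3,4} pick 3 [0->3 ok]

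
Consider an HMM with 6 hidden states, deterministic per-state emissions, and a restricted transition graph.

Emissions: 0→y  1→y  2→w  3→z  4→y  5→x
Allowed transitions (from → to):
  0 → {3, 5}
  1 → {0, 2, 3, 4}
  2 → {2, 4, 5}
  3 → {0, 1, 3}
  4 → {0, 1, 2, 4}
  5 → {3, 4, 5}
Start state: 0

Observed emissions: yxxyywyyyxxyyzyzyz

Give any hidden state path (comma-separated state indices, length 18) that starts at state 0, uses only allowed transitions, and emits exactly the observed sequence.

0,5,5,4,1,2,4,1,0,5,5,4,0,3,1,3,0,3

  0: obs=y cand={0,1,4} pick 0 [start]
  1: obs=x cand={5} pick 5 [0->5 ok]
  2: obs=x cand={5} pick 5 [5->5 ok]
  3: obs=y cand={0,1,4} pick 4 [5->4 ok]
  4: obs=y cand={0,1,4} pick 1 [4->1 ok]
  5: obs=w cand={2} pick 2 [1->2 ok]
  6: obs=y cand={0,1,4} pick 4 [2->4 ok]
  7: obs=y cand={0,1,4} pick 1 [4->1 ok]
  8: obs=y cand={0,1,4} pick 0 [1->0 ok]
  9: obs=x cand={5} pick 5 [0->5 ok]
  10: obs=x cand={5} pick 5 [5->5 ok]
  11: obs=y cand={0,1,4} pick 4 [5->4 ok]
  12: obs=y cand={0,1,4} pick 0 [4->0 ok]
  13: obs=z cand={3} pick 3 [0->3 ok]
  14: obs=y cand={0,1,4} pick 1 [3->1 ok]
  15: obs=z cand={3} pick 3 [1->3 ok]
  16: obs=y cand={0,1,4} pick 0 [3->0 ok]
  17: obs=z cand={3} pick 3 [0->3 ok]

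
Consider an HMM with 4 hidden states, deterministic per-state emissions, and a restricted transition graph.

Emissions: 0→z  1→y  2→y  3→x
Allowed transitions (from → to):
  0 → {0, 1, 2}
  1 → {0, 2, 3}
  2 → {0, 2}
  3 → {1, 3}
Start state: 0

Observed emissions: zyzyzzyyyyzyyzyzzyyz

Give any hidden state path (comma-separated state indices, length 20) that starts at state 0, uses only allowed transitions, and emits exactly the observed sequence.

  pos 0: z in {0}, choose 0; start
  pos 1: y in {1,2}, choose 2; 0->2 ok
  pos 2: z in {0}, choose 0; 2->0 ok
  pos 3: y in {1,2}, choose 2; 0->2 ok
  pos 4: z in {0}, choose 0; 2->0 ok
  pos 5: z in {0}, choose 0; 0->0 ok
  pos 6: y in {1,2}, choose 1; 0->1 ok
  pos 7: y in {1,2}, choose 2; 1->2 ok
  pos 8: y in {1,2}, choose 2; 2->2 ok
  pos 9: y in {1,2}, choose 2; 2->2 ok
  pos 10: z in {0}, choose 0; 2->0 ok
  pos 11: y in {1,2}, choose 1; 0->1 ok
  pos 12: y in {1,2}, choose 2; 1->2 ok
  pos 13: z in {0}, choose 0; 2->0 ok
  pos 14: y in {1,2}, choose 1; 0->1 ok
  pos 15: z in {0}, choose 0; 1->0 ok
  pos 16: z in {0}, choose 0; 0->0 ok
  pos 17: y in {1,2}, choose 1; 0->1 ok
  pos 18: y in {1,2}, choose 2; 1->2 ok
  pos 19: z in {0}, choose 0; 2->0 ok

0,2,0,2,0,0,1,2,2,2,0,1,2,0,1,0,0,1,2,0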